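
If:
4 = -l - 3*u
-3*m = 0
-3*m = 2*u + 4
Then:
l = 2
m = 0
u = -2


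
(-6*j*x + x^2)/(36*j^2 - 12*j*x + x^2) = x/(-6*j + x)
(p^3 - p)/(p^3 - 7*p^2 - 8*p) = (p - 1)/(p - 8)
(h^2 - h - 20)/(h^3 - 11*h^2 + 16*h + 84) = (h^2 - h - 20)/(h^3 - 11*h^2 + 16*h + 84)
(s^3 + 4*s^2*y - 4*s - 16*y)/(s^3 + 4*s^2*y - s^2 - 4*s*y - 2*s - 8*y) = (s + 2)/(s + 1)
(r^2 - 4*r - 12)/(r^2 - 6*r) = (r + 2)/r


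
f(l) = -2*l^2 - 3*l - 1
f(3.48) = -35.66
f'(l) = -4*l - 3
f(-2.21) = -4.14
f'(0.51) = -5.04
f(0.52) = -3.10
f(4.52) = -55.42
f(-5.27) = -40.74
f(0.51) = -3.05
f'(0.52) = -5.08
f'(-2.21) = 5.84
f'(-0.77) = 0.08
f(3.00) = -28.00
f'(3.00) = -15.00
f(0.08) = -1.25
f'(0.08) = -3.32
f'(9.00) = -39.00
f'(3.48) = -16.92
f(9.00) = -190.00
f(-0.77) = 0.12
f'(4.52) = -21.08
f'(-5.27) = 18.08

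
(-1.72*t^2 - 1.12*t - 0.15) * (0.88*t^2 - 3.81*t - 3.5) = -1.5136*t^4 + 5.5676*t^3 + 10.1552*t^2 + 4.4915*t + 0.525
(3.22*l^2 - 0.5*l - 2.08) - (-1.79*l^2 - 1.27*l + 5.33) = 5.01*l^2 + 0.77*l - 7.41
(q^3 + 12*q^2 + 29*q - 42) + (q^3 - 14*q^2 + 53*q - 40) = 2*q^3 - 2*q^2 + 82*q - 82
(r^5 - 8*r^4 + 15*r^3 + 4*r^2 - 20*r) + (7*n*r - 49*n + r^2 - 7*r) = 7*n*r - 49*n + r^5 - 8*r^4 + 15*r^3 + 5*r^2 - 27*r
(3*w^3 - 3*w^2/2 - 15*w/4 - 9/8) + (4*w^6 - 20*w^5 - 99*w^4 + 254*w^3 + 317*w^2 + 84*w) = 4*w^6 - 20*w^5 - 99*w^4 + 257*w^3 + 631*w^2/2 + 321*w/4 - 9/8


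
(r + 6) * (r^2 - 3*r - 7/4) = r^3 + 3*r^2 - 79*r/4 - 21/2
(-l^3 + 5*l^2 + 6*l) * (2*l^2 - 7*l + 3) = -2*l^5 + 17*l^4 - 26*l^3 - 27*l^2 + 18*l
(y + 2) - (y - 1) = 3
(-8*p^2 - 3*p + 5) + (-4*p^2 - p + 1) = -12*p^2 - 4*p + 6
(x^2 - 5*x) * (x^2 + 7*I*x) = x^4 - 5*x^3 + 7*I*x^3 - 35*I*x^2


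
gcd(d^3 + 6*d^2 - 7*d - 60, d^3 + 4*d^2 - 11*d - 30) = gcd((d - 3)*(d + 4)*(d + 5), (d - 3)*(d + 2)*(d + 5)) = d^2 + 2*d - 15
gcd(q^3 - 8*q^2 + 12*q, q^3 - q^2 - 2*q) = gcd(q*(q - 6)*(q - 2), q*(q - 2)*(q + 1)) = q^2 - 2*q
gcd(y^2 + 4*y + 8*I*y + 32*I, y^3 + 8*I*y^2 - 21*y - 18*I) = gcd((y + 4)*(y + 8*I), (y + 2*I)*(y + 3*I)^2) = 1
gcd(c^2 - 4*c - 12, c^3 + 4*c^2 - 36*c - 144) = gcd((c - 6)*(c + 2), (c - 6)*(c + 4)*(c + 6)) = c - 6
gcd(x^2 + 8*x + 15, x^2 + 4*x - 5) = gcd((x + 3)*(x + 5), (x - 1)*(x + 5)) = x + 5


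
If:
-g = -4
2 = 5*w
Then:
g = 4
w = 2/5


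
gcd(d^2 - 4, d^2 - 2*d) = d - 2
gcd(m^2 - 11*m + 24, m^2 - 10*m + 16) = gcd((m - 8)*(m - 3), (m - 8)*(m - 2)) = m - 8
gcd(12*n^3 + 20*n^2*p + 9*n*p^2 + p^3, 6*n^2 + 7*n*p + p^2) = 6*n^2 + 7*n*p + p^2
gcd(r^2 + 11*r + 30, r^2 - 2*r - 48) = r + 6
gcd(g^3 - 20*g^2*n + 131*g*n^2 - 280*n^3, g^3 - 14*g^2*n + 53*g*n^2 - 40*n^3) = g^2 - 13*g*n + 40*n^2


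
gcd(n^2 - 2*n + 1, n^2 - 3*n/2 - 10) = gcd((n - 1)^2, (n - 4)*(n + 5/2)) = 1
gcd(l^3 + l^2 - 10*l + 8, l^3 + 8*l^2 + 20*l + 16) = l + 4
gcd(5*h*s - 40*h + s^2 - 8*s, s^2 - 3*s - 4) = 1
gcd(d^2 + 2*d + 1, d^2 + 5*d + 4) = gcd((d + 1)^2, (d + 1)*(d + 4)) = d + 1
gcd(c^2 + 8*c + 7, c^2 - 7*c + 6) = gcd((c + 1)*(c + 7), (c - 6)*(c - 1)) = 1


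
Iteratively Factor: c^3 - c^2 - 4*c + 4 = (c + 2)*(c^2 - 3*c + 2) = (c - 1)*(c + 2)*(c - 2)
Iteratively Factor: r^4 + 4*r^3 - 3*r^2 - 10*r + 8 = (r + 2)*(r^3 + 2*r^2 - 7*r + 4) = (r - 1)*(r + 2)*(r^2 + 3*r - 4) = (r - 1)^2*(r + 2)*(r + 4)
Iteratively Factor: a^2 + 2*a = (a + 2)*(a)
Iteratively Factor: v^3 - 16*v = (v + 4)*(v^2 - 4*v) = (v - 4)*(v + 4)*(v)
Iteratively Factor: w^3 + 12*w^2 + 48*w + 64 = (w + 4)*(w^2 + 8*w + 16) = (w + 4)^2*(w + 4)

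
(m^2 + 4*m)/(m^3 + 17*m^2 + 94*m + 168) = m/(m^2 + 13*m + 42)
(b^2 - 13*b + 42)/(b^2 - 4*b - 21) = (b - 6)/(b + 3)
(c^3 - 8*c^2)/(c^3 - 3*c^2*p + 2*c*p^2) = c*(c - 8)/(c^2 - 3*c*p + 2*p^2)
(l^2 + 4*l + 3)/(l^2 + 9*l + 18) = (l + 1)/(l + 6)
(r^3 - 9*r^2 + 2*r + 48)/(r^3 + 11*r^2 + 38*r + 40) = (r^2 - 11*r + 24)/(r^2 + 9*r + 20)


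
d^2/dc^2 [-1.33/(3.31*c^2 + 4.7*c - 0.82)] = (29.143226*c^2 + 41.38162*c - 1.33*(6.62*c + 4.7)*(13.24*c + 9.4) - 7.219772)/(3.31*c^2 + 4.7*c - 0.82)^3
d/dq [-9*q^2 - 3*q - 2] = -18*q - 3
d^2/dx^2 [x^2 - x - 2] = 2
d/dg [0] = 0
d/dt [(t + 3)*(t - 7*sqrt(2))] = 2*t - 7*sqrt(2) + 3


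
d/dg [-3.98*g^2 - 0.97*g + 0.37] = -7.96*g - 0.97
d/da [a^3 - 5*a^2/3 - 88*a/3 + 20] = 3*a^2 - 10*a/3 - 88/3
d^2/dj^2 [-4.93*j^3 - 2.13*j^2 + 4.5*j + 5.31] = -29.58*j - 4.26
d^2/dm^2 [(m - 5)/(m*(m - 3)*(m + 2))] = 2*(3*m^5 - 33*m^4 + 47*m^3 + 75*m^2 - 90*m - 180)/(m^3*(m^6 - 3*m^5 - 15*m^4 + 35*m^3 + 90*m^2 - 108*m - 216))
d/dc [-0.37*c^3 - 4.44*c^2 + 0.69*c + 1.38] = -1.11*c^2 - 8.88*c + 0.69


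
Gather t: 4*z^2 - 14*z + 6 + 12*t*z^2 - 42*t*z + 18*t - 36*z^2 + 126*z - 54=t*(12*z^2 - 42*z + 18) - 32*z^2 + 112*z - 48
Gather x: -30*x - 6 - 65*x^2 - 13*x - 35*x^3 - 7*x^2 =-35*x^3 - 72*x^2 - 43*x - 6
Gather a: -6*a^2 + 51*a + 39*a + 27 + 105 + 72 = -6*a^2 + 90*a + 204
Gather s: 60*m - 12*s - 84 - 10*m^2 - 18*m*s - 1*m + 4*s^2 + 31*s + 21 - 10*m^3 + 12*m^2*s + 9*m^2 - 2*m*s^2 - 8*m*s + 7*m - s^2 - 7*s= -10*m^3 - m^2 + 66*m + s^2*(3 - 2*m) + s*(12*m^2 - 26*m + 12) - 63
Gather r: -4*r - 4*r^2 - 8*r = -4*r^2 - 12*r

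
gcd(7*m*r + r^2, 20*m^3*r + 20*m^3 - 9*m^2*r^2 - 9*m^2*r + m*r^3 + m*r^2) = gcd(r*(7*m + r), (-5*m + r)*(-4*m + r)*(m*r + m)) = 1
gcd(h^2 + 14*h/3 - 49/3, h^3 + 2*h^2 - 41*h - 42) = h + 7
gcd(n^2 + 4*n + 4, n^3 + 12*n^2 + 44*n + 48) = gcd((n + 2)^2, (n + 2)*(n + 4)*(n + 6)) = n + 2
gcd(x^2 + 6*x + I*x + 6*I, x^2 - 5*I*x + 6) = x + I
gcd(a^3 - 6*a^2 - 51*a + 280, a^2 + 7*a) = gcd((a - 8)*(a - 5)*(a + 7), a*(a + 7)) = a + 7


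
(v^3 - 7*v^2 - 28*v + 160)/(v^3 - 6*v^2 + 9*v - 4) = (v^2 - 3*v - 40)/(v^2 - 2*v + 1)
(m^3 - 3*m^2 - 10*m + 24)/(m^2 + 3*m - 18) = (m^3 - 3*m^2 - 10*m + 24)/(m^2 + 3*m - 18)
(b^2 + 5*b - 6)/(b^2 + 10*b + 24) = (b - 1)/(b + 4)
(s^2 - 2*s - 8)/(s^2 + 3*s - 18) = (s^2 - 2*s - 8)/(s^2 + 3*s - 18)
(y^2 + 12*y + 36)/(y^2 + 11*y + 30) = (y + 6)/(y + 5)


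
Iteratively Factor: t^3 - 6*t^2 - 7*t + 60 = (t - 4)*(t^2 - 2*t - 15) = (t - 5)*(t - 4)*(t + 3)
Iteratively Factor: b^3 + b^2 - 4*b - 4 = (b + 1)*(b^2 - 4) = (b + 1)*(b + 2)*(b - 2)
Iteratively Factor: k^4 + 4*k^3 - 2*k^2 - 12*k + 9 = (k - 1)*(k^3 + 5*k^2 + 3*k - 9) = (k - 1)*(k + 3)*(k^2 + 2*k - 3) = (k - 1)*(k + 3)^2*(k - 1)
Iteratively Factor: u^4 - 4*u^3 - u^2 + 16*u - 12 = (u - 1)*(u^3 - 3*u^2 - 4*u + 12) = (u - 3)*(u - 1)*(u^2 - 4) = (u - 3)*(u - 1)*(u + 2)*(u - 2)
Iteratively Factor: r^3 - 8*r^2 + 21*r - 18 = (r - 2)*(r^2 - 6*r + 9) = (r - 3)*(r - 2)*(r - 3)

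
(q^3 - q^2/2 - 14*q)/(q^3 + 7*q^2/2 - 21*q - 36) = q*(2*q + 7)/(2*q^2 + 15*q + 18)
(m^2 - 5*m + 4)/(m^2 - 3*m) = (m^2 - 5*m + 4)/(m*(m - 3))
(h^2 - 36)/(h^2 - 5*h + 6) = (h^2 - 36)/(h^2 - 5*h + 6)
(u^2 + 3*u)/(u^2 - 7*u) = (u + 3)/(u - 7)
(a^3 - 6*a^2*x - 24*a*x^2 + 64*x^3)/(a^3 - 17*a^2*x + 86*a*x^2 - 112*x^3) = (-a - 4*x)/(-a + 7*x)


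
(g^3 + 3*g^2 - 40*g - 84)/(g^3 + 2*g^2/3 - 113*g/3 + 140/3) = 3*(g^2 - 4*g - 12)/(3*g^2 - 19*g + 20)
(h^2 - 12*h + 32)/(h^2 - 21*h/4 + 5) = 4*(h - 8)/(4*h - 5)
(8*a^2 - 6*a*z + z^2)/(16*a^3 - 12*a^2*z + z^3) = (-4*a + z)/(-8*a^2 + 2*a*z + z^2)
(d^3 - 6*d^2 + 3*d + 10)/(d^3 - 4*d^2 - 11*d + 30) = (d + 1)/(d + 3)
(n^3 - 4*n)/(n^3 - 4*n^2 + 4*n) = (n + 2)/(n - 2)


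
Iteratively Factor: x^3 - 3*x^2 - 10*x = (x)*(x^2 - 3*x - 10) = x*(x - 5)*(x + 2)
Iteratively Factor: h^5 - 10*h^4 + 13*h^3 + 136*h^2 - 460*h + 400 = (h + 4)*(h^4 - 14*h^3 + 69*h^2 - 140*h + 100) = (h - 2)*(h + 4)*(h^3 - 12*h^2 + 45*h - 50) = (h - 5)*(h - 2)*(h + 4)*(h^2 - 7*h + 10) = (h - 5)^2*(h - 2)*(h + 4)*(h - 2)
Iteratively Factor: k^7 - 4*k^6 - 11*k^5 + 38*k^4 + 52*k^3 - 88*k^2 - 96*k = (k + 2)*(k^6 - 6*k^5 + k^4 + 36*k^3 - 20*k^2 - 48*k) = (k - 4)*(k + 2)*(k^5 - 2*k^4 - 7*k^3 + 8*k^2 + 12*k) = (k - 4)*(k - 2)*(k + 2)*(k^4 - 7*k^2 - 6*k) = (k - 4)*(k - 2)*(k + 1)*(k + 2)*(k^3 - k^2 - 6*k) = k*(k - 4)*(k - 2)*(k + 1)*(k + 2)*(k^2 - k - 6) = k*(k - 4)*(k - 2)*(k + 1)*(k + 2)^2*(k - 3)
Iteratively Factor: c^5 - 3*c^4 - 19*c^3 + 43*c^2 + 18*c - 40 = (c - 1)*(c^4 - 2*c^3 - 21*c^2 + 22*c + 40) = (c - 5)*(c - 1)*(c^3 + 3*c^2 - 6*c - 8) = (c - 5)*(c - 1)*(c + 1)*(c^2 + 2*c - 8) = (c - 5)*(c - 2)*(c - 1)*(c + 1)*(c + 4)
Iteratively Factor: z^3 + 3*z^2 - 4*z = (z)*(z^2 + 3*z - 4) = z*(z + 4)*(z - 1)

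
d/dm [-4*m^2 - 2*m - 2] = -8*m - 2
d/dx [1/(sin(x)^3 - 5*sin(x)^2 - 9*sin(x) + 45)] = (-3*sin(x)^2 + 10*sin(x) + 9)*cos(x)/(sin(x)^3 - 5*sin(x)^2 - 9*sin(x) + 45)^2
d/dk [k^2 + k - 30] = 2*k + 1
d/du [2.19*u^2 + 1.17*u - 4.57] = 4.38*u + 1.17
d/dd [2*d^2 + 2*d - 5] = 4*d + 2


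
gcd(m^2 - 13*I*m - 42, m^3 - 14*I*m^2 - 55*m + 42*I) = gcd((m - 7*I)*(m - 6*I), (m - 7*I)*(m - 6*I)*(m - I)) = m^2 - 13*I*m - 42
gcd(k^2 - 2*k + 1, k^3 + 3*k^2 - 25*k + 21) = k - 1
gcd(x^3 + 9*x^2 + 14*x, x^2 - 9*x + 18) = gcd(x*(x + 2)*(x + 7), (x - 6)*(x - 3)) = 1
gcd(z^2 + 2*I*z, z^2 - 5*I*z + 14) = z + 2*I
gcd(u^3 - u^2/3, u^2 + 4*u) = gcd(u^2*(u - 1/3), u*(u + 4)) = u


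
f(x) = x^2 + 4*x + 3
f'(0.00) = 4.00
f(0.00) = 3.00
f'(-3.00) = -2.00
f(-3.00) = 0.00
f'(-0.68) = 2.64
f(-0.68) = 0.74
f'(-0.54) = 2.92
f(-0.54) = 1.13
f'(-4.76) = -5.52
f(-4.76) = 6.62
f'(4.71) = 13.42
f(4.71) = 44.02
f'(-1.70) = 0.60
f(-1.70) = -0.91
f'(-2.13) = -0.26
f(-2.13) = -0.98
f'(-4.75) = -5.50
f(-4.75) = 6.56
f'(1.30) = 6.60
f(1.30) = 9.89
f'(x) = 2*x + 4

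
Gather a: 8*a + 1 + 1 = 8*a + 2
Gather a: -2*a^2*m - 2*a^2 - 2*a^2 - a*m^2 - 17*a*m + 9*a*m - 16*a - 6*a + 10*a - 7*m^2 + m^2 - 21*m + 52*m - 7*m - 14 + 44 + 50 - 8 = a^2*(-2*m - 4) + a*(-m^2 - 8*m - 12) - 6*m^2 + 24*m + 72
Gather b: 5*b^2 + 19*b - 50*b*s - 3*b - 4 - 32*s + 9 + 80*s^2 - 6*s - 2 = 5*b^2 + b*(16 - 50*s) + 80*s^2 - 38*s + 3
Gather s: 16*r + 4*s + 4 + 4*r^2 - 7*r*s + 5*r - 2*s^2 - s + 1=4*r^2 + 21*r - 2*s^2 + s*(3 - 7*r) + 5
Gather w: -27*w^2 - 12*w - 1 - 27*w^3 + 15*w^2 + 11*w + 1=-27*w^3 - 12*w^2 - w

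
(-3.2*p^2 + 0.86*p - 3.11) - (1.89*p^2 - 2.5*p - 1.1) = -5.09*p^2 + 3.36*p - 2.01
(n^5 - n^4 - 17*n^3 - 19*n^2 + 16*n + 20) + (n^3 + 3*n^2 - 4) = n^5 - n^4 - 16*n^3 - 16*n^2 + 16*n + 16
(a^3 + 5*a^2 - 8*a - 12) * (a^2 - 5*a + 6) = a^5 - 27*a^3 + 58*a^2 + 12*a - 72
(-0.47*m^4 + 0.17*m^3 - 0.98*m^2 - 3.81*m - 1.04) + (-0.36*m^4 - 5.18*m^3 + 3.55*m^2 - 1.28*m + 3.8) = -0.83*m^4 - 5.01*m^3 + 2.57*m^2 - 5.09*m + 2.76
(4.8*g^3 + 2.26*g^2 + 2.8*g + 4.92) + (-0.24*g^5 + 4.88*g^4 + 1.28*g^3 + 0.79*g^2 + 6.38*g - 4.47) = -0.24*g^5 + 4.88*g^4 + 6.08*g^3 + 3.05*g^2 + 9.18*g + 0.45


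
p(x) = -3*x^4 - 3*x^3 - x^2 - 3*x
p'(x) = -12*x^3 - 9*x^2 - 2*x - 3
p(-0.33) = 0.95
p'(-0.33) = -2.89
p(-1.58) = -4.62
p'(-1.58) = 25.02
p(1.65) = -43.38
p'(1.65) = -84.71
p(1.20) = -16.44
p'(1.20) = -39.10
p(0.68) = -4.09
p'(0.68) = -12.29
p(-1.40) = -1.05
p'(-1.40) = 15.09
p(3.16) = -413.27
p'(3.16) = -477.84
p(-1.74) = -9.50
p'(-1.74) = 36.45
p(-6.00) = -3258.00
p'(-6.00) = 2277.00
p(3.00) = -342.00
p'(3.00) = -414.00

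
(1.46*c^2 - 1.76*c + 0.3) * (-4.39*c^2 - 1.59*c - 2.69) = -6.4094*c^4 + 5.405*c^3 - 2.446*c^2 + 4.2574*c - 0.807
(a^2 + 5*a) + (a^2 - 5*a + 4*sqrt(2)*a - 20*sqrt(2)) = 2*a^2 + 4*sqrt(2)*a - 20*sqrt(2)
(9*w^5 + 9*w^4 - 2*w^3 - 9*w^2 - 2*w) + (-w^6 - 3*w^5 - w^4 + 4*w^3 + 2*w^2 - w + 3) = -w^6 + 6*w^5 + 8*w^4 + 2*w^3 - 7*w^2 - 3*w + 3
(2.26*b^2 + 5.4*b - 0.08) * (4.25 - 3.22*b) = -7.2772*b^3 - 7.783*b^2 + 23.2076*b - 0.34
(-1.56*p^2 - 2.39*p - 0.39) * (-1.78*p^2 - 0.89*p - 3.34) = 2.7768*p^4 + 5.6426*p^3 + 8.0317*p^2 + 8.3297*p + 1.3026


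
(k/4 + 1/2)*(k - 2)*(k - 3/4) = k^3/4 - 3*k^2/16 - k + 3/4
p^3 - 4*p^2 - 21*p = p*(p - 7)*(p + 3)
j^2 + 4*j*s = j*(j + 4*s)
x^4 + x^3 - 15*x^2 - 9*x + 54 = (x - 3)*(x - 2)*(x + 3)^2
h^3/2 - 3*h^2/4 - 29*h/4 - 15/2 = (h/2 + 1)*(h - 5)*(h + 3/2)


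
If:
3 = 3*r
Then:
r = 1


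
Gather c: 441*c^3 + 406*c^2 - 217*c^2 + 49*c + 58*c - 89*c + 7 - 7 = 441*c^3 + 189*c^2 + 18*c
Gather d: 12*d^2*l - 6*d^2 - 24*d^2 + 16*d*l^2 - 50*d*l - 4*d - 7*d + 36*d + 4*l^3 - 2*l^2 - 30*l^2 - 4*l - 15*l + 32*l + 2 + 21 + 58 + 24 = d^2*(12*l - 30) + d*(16*l^2 - 50*l + 25) + 4*l^3 - 32*l^2 + 13*l + 105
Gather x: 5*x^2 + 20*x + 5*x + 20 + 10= 5*x^2 + 25*x + 30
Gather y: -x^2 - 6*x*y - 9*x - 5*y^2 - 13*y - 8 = -x^2 - 9*x - 5*y^2 + y*(-6*x - 13) - 8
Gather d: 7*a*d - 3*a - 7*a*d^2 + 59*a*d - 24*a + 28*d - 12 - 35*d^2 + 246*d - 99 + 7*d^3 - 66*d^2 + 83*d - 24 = -27*a + 7*d^3 + d^2*(-7*a - 101) + d*(66*a + 357) - 135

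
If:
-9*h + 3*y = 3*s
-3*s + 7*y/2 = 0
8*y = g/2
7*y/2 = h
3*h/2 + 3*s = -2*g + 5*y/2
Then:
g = 0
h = 0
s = 0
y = 0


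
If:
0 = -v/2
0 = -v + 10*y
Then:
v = 0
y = 0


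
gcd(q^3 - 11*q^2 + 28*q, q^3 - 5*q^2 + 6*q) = q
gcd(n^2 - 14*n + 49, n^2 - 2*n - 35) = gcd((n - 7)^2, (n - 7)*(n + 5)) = n - 7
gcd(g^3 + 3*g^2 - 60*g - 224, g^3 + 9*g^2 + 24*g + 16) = g + 4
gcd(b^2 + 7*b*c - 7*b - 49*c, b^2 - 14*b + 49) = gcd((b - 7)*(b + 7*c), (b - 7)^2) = b - 7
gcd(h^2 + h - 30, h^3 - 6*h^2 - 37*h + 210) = h^2 + h - 30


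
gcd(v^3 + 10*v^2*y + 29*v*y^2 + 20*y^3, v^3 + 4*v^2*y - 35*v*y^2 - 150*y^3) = v + 5*y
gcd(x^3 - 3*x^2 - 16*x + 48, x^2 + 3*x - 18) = x - 3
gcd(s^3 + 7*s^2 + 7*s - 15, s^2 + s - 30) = 1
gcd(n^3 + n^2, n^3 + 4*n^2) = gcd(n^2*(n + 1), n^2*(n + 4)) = n^2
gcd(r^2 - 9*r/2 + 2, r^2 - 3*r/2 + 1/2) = r - 1/2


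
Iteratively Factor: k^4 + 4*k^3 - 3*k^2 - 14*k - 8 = (k + 1)*(k^3 + 3*k^2 - 6*k - 8) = (k + 1)^2*(k^2 + 2*k - 8) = (k - 2)*(k + 1)^2*(k + 4)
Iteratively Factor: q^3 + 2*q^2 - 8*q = (q - 2)*(q^2 + 4*q) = q*(q - 2)*(q + 4)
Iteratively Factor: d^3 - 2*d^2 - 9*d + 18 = (d + 3)*(d^2 - 5*d + 6) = (d - 3)*(d + 3)*(d - 2)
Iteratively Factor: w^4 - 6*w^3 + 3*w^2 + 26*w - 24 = (w - 3)*(w^3 - 3*w^2 - 6*w + 8) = (w - 3)*(w + 2)*(w^2 - 5*w + 4) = (w - 3)*(w - 1)*(w + 2)*(w - 4)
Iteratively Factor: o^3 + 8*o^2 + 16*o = (o + 4)*(o^2 + 4*o) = o*(o + 4)*(o + 4)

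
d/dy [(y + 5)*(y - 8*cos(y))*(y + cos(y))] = -(y + 5)*(y - 8*cos(y))*(sin(y) - 1) + (y + 5)*(y + cos(y))*(8*sin(y) + 1) + (y - 8*cos(y))*(y + cos(y))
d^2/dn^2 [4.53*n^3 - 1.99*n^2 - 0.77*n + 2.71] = 27.18*n - 3.98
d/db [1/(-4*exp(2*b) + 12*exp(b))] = (2*exp(b) - 3)*exp(-b)/(4*(exp(b) - 3)^2)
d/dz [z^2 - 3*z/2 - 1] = 2*z - 3/2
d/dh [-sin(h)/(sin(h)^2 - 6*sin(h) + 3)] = (sin(h)^2 - 3)*cos(h)/(sin(h)^2 - 6*sin(h) + 3)^2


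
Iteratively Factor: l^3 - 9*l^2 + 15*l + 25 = (l - 5)*(l^2 - 4*l - 5) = (l - 5)^2*(l + 1)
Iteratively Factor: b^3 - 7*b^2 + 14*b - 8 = (b - 1)*(b^2 - 6*b + 8) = (b - 4)*(b - 1)*(b - 2)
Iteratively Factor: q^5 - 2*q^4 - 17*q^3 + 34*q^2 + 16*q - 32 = (q - 1)*(q^4 - q^3 - 18*q^2 + 16*q + 32) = (q - 1)*(q + 1)*(q^3 - 2*q^2 - 16*q + 32) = (q - 1)*(q + 1)*(q + 4)*(q^2 - 6*q + 8) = (q - 2)*(q - 1)*(q + 1)*(q + 4)*(q - 4)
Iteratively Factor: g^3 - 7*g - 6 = (g - 3)*(g^2 + 3*g + 2) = (g - 3)*(g + 1)*(g + 2)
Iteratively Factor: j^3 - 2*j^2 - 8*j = (j - 4)*(j^2 + 2*j) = (j - 4)*(j + 2)*(j)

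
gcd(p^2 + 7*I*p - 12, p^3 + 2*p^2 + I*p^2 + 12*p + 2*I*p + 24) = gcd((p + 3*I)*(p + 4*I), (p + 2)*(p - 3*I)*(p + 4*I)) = p + 4*I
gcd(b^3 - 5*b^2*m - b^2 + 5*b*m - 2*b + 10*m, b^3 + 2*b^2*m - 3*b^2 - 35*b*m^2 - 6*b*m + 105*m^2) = b - 5*m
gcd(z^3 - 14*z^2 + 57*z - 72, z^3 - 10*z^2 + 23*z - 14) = 1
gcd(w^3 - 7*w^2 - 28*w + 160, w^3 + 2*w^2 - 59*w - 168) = w - 8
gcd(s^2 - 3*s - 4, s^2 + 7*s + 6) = s + 1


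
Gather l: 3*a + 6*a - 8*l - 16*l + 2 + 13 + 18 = 9*a - 24*l + 33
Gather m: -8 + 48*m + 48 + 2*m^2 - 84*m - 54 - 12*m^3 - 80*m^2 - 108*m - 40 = -12*m^3 - 78*m^2 - 144*m - 54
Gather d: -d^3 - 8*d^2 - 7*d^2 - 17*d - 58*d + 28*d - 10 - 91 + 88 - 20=-d^3 - 15*d^2 - 47*d - 33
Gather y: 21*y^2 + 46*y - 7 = 21*y^2 + 46*y - 7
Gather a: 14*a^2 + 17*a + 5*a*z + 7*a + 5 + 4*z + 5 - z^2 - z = 14*a^2 + a*(5*z + 24) - z^2 + 3*z + 10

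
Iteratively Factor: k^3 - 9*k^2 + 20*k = (k - 5)*(k^2 - 4*k) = k*(k - 5)*(k - 4)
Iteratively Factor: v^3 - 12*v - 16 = (v + 2)*(v^2 - 2*v - 8) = (v - 4)*(v + 2)*(v + 2)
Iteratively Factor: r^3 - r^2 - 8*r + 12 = (r + 3)*(r^2 - 4*r + 4) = (r - 2)*(r + 3)*(r - 2)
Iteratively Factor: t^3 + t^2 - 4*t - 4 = (t + 1)*(t^2 - 4) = (t - 2)*(t + 1)*(t + 2)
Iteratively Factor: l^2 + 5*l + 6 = (l + 2)*(l + 3)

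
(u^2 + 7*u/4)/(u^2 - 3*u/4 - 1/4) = u*(4*u + 7)/(4*u^2 - 3*u - 1)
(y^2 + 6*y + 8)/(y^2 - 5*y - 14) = (y + 4)/(y - 7)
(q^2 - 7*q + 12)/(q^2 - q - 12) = (q - 3)/(q + 3)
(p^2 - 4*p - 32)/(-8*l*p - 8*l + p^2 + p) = (-p^2 + 4*p + 32)/(8*l*p + 8*l - p^2 - p)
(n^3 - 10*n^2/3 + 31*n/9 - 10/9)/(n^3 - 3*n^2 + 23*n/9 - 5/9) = (3*n - 2)/(3*n - 1)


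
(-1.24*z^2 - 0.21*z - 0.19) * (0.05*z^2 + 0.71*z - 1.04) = -0.062*z^4 - 0.8909*z^3 + 1.131*z^2 + 0.0835*z + 0.1976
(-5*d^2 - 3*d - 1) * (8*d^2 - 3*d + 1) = -40*d^4 - 9*d^3 - 4*d^2 - 1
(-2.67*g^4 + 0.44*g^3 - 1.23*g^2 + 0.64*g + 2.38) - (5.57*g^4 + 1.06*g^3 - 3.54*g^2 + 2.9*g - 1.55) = -8.24*g^4 - 0.62*g^3 + 2.31*g^2 - 2.26*g + 3.93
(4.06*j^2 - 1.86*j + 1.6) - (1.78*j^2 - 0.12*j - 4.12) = 2.28*j^2 - 1.74*j + 5.72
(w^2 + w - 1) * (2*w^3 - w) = 2*w^5 + 2*w^4 - 3*w^3 - w^2 + w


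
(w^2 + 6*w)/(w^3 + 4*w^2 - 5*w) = (w + 6)/(w^2 + 4*w - 5)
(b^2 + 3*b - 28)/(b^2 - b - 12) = (b + 7)/(b + 3)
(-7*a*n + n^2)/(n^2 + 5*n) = (-7*a + n)/(n + 5)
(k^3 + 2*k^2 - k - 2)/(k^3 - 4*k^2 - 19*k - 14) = (k - 1)/(k - 7)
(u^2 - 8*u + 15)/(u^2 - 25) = (u - 3)/(u + 5)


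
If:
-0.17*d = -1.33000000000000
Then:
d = 7.82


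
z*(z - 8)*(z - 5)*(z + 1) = z^4 - 12*z^3 + 27*z^2 + 40*z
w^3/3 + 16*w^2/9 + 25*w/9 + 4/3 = (w/3 + 1/3)*(w + 4/3)*(w + 3)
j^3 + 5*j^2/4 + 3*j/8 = j*(j + 1/2)*(j + 3/4)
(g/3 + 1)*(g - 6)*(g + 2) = g^3/3 - g^2/3 - 8*g - 12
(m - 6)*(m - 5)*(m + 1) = m^3 - 10*m^2 + 19*m + 30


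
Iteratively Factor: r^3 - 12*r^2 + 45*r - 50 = (r - 2)*(r^2 - 10*r + 25) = (r - 5)*(r - 2)*(r - 5)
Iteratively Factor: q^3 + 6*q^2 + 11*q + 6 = (q + 1)*(q^2 + 5*q + 6) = (q + 1)*(q + 2)*(q + 3)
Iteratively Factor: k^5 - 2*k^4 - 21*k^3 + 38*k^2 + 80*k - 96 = (k - 4)*(k^4 + 2*k^3 - 13*k^2 - 14*k + 24) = (k - 4)*(k - 3)*(k^3 + 5*k^2 + 2*k - 8) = (k - 4)*(k - 3)*(k + 4)*(k^2 + k - 2) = (k - 4)*(k - 3)*(k + 2)*(k + 4)*(k - 1)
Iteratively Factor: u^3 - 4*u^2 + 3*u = (u)*(u^2 - 4*u + 3) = u*(u - 3)*(u - 1)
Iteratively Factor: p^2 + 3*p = (p)*(p + 3)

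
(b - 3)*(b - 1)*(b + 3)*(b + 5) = b^4 + 4*b^3 - 14*b^2 - 36*b + 45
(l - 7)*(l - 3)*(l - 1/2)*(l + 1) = l^4 - 19*l^3/2 + 31*l^2/2 + 31*l/2 - 21/2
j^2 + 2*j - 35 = (j - 5)*(j + 7)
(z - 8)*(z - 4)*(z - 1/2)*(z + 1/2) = z^4 - 12*z^3 + 127*z^2/4 + 3*z - 8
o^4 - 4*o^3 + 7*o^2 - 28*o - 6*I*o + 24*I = (o - 4)*(o - 2*I)*(o - I)*(o + 3*I)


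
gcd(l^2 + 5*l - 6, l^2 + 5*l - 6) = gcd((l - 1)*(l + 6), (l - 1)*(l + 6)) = l^2 + 5*l - 6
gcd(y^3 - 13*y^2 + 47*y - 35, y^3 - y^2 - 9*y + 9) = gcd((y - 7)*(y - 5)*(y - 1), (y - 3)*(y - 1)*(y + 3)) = y - 1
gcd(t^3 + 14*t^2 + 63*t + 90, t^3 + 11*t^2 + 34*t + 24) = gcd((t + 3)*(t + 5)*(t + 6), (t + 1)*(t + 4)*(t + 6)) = t + 6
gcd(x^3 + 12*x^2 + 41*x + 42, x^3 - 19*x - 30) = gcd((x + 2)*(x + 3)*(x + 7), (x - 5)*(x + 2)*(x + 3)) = x^2 + 5*x + 6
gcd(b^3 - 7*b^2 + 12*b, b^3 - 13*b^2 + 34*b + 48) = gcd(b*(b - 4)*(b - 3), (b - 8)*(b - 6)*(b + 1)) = 1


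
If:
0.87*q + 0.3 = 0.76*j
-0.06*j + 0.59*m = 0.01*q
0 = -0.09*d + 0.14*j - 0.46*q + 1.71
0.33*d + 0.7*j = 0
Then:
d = -55.88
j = 26.34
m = 3.06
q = 22.67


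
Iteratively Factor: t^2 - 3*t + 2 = (t - 2)*(t - 1)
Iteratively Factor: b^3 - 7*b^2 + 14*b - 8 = (b - 4)*(b^2 - 3*b + 2) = (b - 4)*(b - 1)*(b - 2)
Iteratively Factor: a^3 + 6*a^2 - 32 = (a + 4)*(a^2 + 2*a - 8) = (a + 4)^2*(a - 2)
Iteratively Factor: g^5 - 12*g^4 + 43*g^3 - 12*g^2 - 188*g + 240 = (g - 4)*(g^4 - 8*g^3 + 11*g^2 + 32*g - 60) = (g - 4)*(g - 3)*(g^3 - 5*g^2 - 4*g + 20) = (g - 5)*(g - 4)*(g - 3)*(g^2 - 4) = (g - 5)*(g - 4)*(g - 3)*(g + 2)*(g - 2)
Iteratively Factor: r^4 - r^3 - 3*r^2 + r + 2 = (r + 1)*(r^3 - 2*r^2 - r + 2) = (r - 2)*(r + 1)*(r^2 - 1) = (r - 2)*(r + 1)^2*(r - 1)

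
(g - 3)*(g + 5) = g^2 + 2*g - 15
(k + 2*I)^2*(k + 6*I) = k^3 + 10*I*k^2 - 28*k - 24*I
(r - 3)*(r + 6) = r^2 + 3*r - 18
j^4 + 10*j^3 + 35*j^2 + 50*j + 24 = (j + 1)*(j + 2)*(j + 3)*(j + 4)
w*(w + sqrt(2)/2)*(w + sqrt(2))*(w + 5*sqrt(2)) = w^4 + 13*sqrt(2)*w^3/2 + 16*w^2 + 5*sqrt(2)*w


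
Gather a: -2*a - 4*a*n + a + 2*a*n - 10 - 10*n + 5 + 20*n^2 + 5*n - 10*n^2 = a*(-2*n - 1) + 10*n^2 - 5*n - 5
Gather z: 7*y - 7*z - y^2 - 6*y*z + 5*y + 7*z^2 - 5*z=-y^2 + 12*y + 7*z^2 + z*(-6*y - 12)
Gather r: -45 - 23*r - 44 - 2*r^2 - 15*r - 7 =-2*r^2 - 38*r - 96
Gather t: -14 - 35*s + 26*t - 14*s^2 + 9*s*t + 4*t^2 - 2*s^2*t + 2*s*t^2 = -14*s^2 - 35*s + t^2*(2*s + 4) + t*(-2*s^2 + 9*s + 26) - 14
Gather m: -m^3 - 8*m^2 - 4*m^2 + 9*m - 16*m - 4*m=-m^3 - 12*m^2 - 11*m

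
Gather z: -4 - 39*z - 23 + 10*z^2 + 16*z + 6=10*z^2 - 23*z - 21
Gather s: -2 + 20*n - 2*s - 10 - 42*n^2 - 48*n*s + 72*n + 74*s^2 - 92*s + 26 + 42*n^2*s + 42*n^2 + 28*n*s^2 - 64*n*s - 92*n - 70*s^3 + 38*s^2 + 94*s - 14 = -70*s^3 + s^2*(28*n + 112) + s*(42*n^2 - 112*n)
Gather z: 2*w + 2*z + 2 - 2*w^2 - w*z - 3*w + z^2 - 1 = -2*w^2 - w + z^2 + z*(2 - w) + 1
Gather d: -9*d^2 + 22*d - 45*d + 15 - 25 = -9*d^2 - 23*d - 10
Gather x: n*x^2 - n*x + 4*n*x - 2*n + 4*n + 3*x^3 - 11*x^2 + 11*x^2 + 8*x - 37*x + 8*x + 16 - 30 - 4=n*x^2 + 2*n + 3*x^3 + x*(3*n - 21) - 18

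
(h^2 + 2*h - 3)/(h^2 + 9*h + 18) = (h - 1)/(h + 6)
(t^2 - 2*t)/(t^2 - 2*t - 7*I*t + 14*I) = t/(t - 7*I)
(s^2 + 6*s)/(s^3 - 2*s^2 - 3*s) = (s + 6)/(s^2 - 2*s - 3)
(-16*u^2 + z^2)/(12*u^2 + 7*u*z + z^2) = (-4*u + z)/(3*u + z)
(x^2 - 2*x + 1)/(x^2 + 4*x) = (x^2 - 2*x + 1)/(x*(x + 4))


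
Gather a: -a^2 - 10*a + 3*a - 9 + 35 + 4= -a^2 - 7*a + 30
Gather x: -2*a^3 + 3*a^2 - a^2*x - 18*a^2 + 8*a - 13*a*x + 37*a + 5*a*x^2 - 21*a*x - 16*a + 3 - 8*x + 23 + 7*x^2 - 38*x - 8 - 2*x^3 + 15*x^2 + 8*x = -2*a^3 - 15*a^2 + 29*a - 2*x^3 + x^2*(5*a + 22) + x*(-a^2 - 34*a - 38) + 18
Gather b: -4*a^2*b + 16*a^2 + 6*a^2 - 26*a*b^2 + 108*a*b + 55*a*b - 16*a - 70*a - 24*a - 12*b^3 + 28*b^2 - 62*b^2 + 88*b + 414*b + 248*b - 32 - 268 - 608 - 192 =22*a^2 - 110*a - 12*b^3 + b^2*(-26*a - 34) + b*(-4*a^2 + 163*a + 750) - 1100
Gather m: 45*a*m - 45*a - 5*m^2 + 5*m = -45*a - 5*m^2 + m*(45*a + 5)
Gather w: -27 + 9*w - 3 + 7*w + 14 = 16*w - 16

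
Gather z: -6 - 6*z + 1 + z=-5*z - 5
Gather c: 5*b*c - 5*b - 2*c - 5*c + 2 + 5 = -5*b + c*(5*b - 7) + 7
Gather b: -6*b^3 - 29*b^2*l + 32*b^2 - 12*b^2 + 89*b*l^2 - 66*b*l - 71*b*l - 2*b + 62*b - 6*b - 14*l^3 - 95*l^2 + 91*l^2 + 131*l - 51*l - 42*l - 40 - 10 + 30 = -6*b^3 + b^2*(20 - 29*l) + b*(89*l^2 - 137*l + 54) - 14*l^3 - 4*l^2 + 38*l - 20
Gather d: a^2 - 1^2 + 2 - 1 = a^2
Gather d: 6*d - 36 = 6*d - 36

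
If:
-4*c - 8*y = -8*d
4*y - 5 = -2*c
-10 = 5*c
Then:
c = -2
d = 5/4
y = 9/4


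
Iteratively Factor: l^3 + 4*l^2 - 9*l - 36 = (l + 4)*(l^2 - 9) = (l + 3)*(l + 4)*(l - 3)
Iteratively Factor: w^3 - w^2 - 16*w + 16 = (w - 1)*(w^2 - 16) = (w - 4)*(w - 1)*(w + 4)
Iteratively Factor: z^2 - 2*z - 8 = (z + 2)*(z - 4)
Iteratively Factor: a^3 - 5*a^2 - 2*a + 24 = (a - 4)*(a^2 - a - 6) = (a - 4)*(a + 2)*(a - 3)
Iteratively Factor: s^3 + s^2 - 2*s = (s - 1)*(s^2 + 2*s) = s*(s - 1)*(s + 2)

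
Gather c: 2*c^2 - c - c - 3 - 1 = 2*c^2 - 2*c - 4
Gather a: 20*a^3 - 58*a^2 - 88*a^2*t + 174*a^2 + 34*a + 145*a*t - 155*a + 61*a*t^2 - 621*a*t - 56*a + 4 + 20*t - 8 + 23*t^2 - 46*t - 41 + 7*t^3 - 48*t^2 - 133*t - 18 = 20*a^3 + a^2*(116 - 88*t) + a*(61*t^2 - 476*t - 177) + 7*t^3 - 25*t^2 - 159*t - 63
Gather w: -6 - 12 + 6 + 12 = 0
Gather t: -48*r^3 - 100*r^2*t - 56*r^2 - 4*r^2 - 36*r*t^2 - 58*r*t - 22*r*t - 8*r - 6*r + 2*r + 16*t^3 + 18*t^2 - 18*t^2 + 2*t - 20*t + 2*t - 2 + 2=-48*r^3 - 60*r^2 - 36*r*t^2 - 12*r + 16*t^3 + t*(-100*r^2 - 80*r - 16)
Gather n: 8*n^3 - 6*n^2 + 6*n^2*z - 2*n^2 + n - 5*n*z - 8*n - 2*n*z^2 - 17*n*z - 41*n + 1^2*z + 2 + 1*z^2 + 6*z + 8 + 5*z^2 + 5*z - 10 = 8*n^3 + n^2*(6*z - 8) + n*(-2*z^2 - 22*z - 48) + 6*z^2 + 12*z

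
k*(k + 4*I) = k^2 + 4*I*k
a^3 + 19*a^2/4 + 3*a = a*(a + 3/4)*(a + 4)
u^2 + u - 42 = (u - 6)*(u + 7)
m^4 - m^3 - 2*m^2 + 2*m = m*(m - 1)*(m - sqrt(2))*(m + sqrt(2))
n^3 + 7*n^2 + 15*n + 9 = (n + 1)*(n + 3)^2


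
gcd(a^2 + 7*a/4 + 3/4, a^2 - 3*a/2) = 1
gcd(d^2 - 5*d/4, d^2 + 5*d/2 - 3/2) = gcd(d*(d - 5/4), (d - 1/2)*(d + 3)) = 1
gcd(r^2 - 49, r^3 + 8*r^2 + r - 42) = r + 7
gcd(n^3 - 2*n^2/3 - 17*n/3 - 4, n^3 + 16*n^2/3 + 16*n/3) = n + 4/3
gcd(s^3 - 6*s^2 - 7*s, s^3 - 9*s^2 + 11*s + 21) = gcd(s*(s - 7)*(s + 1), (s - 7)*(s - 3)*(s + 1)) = s^2 - 6*s - 7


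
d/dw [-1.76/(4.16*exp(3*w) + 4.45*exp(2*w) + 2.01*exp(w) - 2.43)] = (21.9648*exp(2*w) + 15.664*exp(w) + 3.5376)*exp(w)/(4.16*exp(3*w) + 4.45*exp(2*w) + 2.01*exp(w) - 2.43)^2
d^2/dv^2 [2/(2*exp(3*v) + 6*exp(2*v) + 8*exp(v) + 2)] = (2*(3*exp(2*v) + 6*exp(v) + 4)^2*exp(v) - (9*exp(2*v) + 12*exp(v) + 4)*(exp(3*v) + 3*exp(2*v) + 4*exp(v) + 1))*exp(v)/(exp(3*v) + 3*exp(2*v) + 4*exp(v) + 1)^3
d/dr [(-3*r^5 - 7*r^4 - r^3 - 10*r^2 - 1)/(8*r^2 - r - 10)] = (-72*r^6 - 100*r^5 + 163*r^4 + 282*r^3 + 40*r^2 + 216*r - 1)/(64*r^4 - 16*r^3 - 159*r^2 + 20*r + 100)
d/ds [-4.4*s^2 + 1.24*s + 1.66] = 1.24 - 8.8*s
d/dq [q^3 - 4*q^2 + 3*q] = 3*q^2 - 8*q + 3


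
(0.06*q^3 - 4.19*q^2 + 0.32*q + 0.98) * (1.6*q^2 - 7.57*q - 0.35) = 0.096*q^5 - 7.1582*q^4 + 32.2093*q^3 + 0.6121*q^2 - 7.5306*q - 0.343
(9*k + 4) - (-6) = 9*k + 10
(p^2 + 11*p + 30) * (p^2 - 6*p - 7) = p^4 + 5*p^3 - 43*p^2 - 257*p - 210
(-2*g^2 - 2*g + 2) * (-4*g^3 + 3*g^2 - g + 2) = 8*g^5 + 2*g^4 - 12*g^3 + 4*g^2 - 6*g + 4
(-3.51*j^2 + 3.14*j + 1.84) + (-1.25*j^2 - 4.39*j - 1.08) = -4.76*j^2 - 1.25*j + 0.76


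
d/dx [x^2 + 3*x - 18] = 2*x + 3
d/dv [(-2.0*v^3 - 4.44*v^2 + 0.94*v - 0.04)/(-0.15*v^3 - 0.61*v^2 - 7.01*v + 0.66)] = (0.554*v^4 + 28.322*v^3 + 27.7198*v^2 - 5.9096*v + 0.34)/(0.0225*v^6 + 0.183*v^5 + 2.4751*v^4 + 8.3542*v^3 + 48.3349*v^2 - 9.2532*v + 0.4356)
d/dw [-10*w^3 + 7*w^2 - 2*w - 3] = -30*w^2 + 14*w - 2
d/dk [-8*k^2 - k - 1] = -16*k - 1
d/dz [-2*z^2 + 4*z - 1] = 4 - 4*z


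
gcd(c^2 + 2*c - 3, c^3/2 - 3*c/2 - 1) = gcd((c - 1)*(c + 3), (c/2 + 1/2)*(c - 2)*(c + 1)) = 1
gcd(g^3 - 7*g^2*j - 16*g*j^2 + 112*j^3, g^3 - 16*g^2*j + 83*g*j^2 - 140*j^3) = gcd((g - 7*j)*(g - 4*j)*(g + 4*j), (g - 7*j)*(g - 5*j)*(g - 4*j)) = g^2 - 11*g*j + 28*j^2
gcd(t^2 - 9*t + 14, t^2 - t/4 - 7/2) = t - 2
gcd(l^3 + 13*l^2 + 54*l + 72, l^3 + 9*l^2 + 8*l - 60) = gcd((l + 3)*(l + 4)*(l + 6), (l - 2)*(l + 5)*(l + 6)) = l + 6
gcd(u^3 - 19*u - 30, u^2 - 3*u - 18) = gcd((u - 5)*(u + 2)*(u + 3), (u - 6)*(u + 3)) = u + 3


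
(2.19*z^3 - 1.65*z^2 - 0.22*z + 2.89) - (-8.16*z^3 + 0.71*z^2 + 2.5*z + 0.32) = 10.35*z^3 - 2.36*z^2 - 2.72*z + 2.57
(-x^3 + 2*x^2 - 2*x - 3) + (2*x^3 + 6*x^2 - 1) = x^3 + 8*x^2 - 2*x - 4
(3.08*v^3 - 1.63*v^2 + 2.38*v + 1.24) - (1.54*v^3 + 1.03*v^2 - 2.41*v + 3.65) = 1.54*v^3 - 2.66*v^2 + 4.79*v - 2.41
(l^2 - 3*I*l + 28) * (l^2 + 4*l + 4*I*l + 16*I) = l^4 + 4*l^3 + I*l^3 + 40*l^2 + 4*I*l^2 + 160*l + 112*I*l + 448*I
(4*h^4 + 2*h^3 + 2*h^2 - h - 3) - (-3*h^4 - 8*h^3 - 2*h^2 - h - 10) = 7*h^4 + 10*h^3 + 4*h^2 + 7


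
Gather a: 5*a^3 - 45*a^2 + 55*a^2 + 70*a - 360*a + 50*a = 5*a^3 + 10*a^2 - 240*a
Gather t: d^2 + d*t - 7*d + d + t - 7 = d^2 - 6*d + t*(d + 1) - 7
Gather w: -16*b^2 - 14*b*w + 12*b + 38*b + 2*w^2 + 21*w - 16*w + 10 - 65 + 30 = -16*b^2 + 50*b + 2*w^2 + w*(5 - 14*b) - 25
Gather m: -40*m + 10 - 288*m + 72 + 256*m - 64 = 18 - 72*m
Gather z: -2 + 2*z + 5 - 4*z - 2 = 1 - 2*z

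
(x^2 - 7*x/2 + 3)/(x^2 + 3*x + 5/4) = 2*(2*x^2 - 7*x + 6)/(4*x^2 + 12*x + 5)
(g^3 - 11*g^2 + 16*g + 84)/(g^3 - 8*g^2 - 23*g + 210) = (g + 2)/(g + 5)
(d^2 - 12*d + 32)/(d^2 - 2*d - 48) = (d - 4)/(d + 6)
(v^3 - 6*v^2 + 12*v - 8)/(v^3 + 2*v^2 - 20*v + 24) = (v - 2)/(v + 6)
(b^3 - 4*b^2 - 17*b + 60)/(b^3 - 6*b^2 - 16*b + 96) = (b^2 - 8*b + 15)/(b^2 - 10*b + 24)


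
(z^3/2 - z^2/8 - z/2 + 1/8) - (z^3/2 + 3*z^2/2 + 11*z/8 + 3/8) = -13*z^2/8 - 15*z/8 - 1/4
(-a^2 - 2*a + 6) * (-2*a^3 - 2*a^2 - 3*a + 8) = 2*a^5 + 6*a^4 - 5*a^3 - 14*a^2 - 34*a + 48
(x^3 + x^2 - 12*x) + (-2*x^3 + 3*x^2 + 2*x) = -x^3 + 4*x^2 - 10*x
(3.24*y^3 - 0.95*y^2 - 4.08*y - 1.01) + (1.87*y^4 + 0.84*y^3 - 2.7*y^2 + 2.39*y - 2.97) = 1.87*y^4 + 4.08*y^3 - 3.65*y^2 - 1.69*y - 3.98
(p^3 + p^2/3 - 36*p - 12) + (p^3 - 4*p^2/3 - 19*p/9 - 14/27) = 2*p^3 - p^2 - 343*p/9 - 338/27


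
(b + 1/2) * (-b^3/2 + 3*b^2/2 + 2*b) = -b^4/2 + 5*b^3/4 + 11*b^2/4 + b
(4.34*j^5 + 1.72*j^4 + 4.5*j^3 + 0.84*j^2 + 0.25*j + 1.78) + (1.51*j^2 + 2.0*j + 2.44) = 4.34*j^5 + 1.72*j^4 + 4.5*j^3 + 2.35*j^2 + 2.25*j + 4.22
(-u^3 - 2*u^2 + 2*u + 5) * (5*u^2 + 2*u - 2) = -5*u^5 - 12*u^4 + 8*u^3 + 33*u^2 + 6*u - 10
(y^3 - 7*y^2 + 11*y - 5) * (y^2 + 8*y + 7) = y^5 + y^4 - 38*y^3 + 34*y^2 + 37*y - 35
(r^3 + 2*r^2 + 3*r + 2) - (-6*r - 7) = r^3 + 2*r^2 + 9*r + 9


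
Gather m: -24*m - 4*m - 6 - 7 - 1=-28*m - 14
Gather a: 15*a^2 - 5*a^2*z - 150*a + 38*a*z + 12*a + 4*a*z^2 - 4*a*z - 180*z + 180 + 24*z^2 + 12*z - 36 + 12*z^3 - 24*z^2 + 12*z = a^2*(15 - 5*z) + a*(4*z^2 + 34*z - 138) + 12*z^3 - 156*z + 144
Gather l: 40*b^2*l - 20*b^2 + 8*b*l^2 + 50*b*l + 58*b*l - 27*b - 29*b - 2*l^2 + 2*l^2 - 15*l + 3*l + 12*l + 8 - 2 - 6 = -20*b^2 + 8*b*l^2 - 56*b + l*(40*b^2 + 108*b)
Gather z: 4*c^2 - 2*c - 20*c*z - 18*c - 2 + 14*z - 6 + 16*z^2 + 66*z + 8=4*c^2 - 20*c + 16*z^2 + z*(80 - 20*c)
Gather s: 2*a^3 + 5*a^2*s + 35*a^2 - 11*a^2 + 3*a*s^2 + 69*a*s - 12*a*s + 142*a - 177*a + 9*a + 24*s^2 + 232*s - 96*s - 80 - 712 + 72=2*a^3 + 24*a^2 - 26*a + s^2*(3*a + 24) + s*(5*a^2 + 57*a + 136) - 720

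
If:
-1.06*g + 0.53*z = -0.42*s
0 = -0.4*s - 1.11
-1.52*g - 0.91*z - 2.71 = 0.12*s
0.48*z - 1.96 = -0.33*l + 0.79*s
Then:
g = -1.31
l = -0.09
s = -2.78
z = -0.42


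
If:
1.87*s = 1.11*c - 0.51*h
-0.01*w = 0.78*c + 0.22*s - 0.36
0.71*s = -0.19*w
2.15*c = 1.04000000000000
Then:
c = 0.48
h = 1.40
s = -0.09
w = 0.35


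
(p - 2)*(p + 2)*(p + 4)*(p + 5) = p^4 + 9*p^3 + 16*p^2 - 36*p - 80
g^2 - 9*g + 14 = (g - 7)*(g - 2)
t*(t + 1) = t^2 + t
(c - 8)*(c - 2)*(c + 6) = c^3 - 4*c^2 - 44*c + 96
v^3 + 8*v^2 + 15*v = v*(v + 3)*(v + 5)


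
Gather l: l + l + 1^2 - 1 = 2*l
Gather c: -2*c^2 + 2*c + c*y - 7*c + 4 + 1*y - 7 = -2*c^2 + c*(y - 5) + y - 3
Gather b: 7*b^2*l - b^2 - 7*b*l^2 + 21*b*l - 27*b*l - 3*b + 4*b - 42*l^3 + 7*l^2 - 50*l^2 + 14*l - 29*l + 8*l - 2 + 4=b^2*(7*l - 1) + b*(-7*l^2 - 6*l + 1) - 42*l^3 - 43*l^2 - 7*l + 2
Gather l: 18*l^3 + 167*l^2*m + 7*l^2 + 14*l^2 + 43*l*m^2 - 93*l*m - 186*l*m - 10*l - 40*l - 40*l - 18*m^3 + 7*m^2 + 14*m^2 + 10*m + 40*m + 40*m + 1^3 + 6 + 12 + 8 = 18*l^3 + l^2*(167*m + 21) + l*(43*m^2 - 279*m - 90) - 18*m^3 + 21*m^2 + 90*m + 27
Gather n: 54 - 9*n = 54 - 9*n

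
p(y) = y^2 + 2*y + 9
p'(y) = 2*y + 2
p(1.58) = 14.66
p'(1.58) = 5.16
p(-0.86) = 8.02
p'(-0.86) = 0.28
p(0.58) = 10.50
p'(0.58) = 3.16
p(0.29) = 9.66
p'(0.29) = 2.58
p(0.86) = 11.46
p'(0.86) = 3.72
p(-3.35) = 13.52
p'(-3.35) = -4.70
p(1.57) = 14.60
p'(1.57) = 5.14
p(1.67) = 15.13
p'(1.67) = 5.34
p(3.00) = 24.00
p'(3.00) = 8.00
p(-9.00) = 72.00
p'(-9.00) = -16.00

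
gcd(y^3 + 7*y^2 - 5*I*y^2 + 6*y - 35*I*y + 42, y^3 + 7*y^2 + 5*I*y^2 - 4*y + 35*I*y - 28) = y^2 + y*(7 + I) + 7*I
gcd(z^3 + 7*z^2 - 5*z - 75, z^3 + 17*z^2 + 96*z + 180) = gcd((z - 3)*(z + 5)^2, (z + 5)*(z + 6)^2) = z + 5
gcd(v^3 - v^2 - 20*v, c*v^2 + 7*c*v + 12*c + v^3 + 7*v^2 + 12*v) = v + 4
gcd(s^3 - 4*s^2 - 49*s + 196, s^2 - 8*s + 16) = s - 4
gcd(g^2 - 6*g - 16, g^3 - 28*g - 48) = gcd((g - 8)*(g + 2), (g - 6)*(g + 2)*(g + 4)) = g + 2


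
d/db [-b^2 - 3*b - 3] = -2*b - 3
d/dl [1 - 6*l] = -6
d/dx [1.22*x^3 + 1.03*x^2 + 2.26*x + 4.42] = 3.66*x^2 + 2.06*x + 2.26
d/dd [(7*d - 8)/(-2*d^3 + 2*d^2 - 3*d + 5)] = (28*d^3 - 62*d^2 + 32*d + 11)/(4*d^6 - 8*d^5 + 16*d^4 - 32*d^3 + 29*d^2 - 30*d + 25)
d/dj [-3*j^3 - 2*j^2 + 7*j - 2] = -9*j^2 - 4*j + 7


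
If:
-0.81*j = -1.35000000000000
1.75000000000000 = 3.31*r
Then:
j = 1.67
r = 0.53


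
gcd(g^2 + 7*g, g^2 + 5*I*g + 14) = 1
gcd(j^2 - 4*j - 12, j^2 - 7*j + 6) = j - 6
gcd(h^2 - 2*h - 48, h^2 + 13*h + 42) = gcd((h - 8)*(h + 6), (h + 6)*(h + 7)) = h + 6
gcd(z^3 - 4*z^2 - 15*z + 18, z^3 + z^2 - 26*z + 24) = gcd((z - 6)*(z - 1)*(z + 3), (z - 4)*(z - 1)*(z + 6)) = z - 1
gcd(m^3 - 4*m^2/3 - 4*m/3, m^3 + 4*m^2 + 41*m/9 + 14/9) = m + 2/3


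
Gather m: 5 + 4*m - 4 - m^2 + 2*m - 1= -m^2 + 6*m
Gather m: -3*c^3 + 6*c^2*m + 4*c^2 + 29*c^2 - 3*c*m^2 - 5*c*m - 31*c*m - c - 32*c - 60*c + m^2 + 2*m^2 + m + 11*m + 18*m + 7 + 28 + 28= -3*c^3 + 33*c^2 - 93*c + m^2*(3 - 3*c) + m*(6*c^2 - 36*c + 30) + 63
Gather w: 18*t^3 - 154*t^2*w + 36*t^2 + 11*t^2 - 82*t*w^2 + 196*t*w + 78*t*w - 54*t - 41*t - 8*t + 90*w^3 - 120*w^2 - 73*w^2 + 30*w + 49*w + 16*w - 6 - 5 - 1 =18*t^3 + 47*t^2 - 103*t + 90*w^3 + w^2*(-82*t - 193) + w*(-154*t^2 + 274*t + 95) - 12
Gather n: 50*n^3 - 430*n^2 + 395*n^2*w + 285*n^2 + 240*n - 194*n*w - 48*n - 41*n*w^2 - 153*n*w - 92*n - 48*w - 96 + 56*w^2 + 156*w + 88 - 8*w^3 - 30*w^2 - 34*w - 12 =50*n^3 + n^2*(395*w - 145) + n*(-41*w^2 - 347*w + 100) - 8*w^3 + 26*w^2 + 74*w - 20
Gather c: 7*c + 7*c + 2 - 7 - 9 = 14*c - 14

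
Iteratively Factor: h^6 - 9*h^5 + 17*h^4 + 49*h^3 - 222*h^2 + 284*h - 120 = (h - 5)*(h^5 - 4*h^4 - 3*h^3 + 34*h^2 - 52*h + 24) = (h - 5)*(h - 1)*(h^4 - 3*h^3 - 6*h^2 + 28*h - 24) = (h - 5)*(h - 2)*(h - 1)*(h^3 - h^2 - 8*h + 12) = (h - 5)*(h - 2)^2*(h - 1)*(h^2 + h - 6) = (h - 5)*(h - 2)^3*(h - 1)*(h + 3)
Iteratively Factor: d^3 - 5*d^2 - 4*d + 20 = (d + 2)*(d^2 - 7*d + 10) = (d - 5)*(d + 2)*(d - 2)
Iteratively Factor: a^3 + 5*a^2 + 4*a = (a + 1)*(a^2 + 4*a) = (a + 1)*(a + 4)*(a)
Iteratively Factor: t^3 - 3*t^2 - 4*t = (t + 1)*(t^2 - 4*t) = t*(t + 1)*(t - 4)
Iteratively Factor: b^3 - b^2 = (b)*(b^2 - b) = b^2*(b - 1)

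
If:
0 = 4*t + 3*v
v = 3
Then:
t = -9/4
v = 3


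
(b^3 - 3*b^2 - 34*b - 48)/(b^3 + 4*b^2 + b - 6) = (b - 8)/(b - 1)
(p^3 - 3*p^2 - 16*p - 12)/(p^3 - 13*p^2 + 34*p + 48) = (p + 2)/(p - 8)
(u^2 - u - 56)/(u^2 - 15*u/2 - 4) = 2*(u + 7)/(2*u + 1)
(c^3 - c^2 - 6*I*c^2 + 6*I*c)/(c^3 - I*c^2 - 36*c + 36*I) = c*(c^2 - c - 6*I*c + 6*I)/(c^3 - I*c^2 - 36*c + 36*I)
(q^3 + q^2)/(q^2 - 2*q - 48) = q^2*(q + 1)/(q^2 - 2*q - 48)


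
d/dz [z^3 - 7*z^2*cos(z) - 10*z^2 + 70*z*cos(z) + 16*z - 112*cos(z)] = 7*z^2*sin(z) + 3*z^2 - 70*z*sin(z) - 14*z*cos(z) - 20*z + 112*sin(z) + 70*cos(z) + 16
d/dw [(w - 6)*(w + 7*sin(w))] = w + (w - 6)*(7*cos(w) + 1) + 7*sin(w)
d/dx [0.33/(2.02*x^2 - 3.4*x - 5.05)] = (1.122 - 1.3332*x)/(-2.02*x^2 + 3.4*x + 5.05)^2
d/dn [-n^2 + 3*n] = 3 - 2*n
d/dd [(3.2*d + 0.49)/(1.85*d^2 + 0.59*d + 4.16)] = (-5.92*d^2 - 1.813*d + 13.0229)/(3.4225*d^4 + 2.183*d^3 + 15.7401*d^2 + 4.9088*d + 17.3056)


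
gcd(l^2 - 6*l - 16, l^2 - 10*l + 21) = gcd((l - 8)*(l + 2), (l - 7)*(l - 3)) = 1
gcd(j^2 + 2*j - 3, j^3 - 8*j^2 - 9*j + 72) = j + 3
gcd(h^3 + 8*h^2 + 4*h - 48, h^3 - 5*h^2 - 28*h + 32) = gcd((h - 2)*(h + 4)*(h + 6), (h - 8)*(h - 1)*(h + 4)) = h + 4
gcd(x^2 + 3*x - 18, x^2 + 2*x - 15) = x - 3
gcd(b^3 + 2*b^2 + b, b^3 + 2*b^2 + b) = b^3 + 2*b^2 + b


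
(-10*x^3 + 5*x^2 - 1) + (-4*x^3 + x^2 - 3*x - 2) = -14*x^3 + 6*x^2 - 3*x - 3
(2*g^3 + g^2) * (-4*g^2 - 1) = -8*g^5 - 4*g^4 - 2*g^3 - g^2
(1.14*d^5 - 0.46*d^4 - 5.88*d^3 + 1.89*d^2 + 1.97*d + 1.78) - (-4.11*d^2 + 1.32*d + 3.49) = 1.14*d^5 - 0.46*d^4 - 5.88*d^3 + 6.0*d^2 + 0.65*d - 1.71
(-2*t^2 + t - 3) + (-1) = -2*t^2 + t - 4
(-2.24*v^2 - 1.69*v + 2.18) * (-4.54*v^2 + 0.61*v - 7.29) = 10.1696*v^4 + 6.3062*v^3 + 5.4015*v^2 + 13.6499*v - 15.8922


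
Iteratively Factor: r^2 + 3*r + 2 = (r + 2)*(r + 1)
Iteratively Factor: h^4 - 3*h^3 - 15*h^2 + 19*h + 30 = (h + 1)*(h^3 - 4*h^2 - 11*h + 30) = (h + 1)*(h + 3)*(h^2 - 7*h + 10) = (h - 2)*(h + 1)*(h + 3)*(h - 5)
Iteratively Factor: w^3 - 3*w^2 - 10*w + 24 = (w + 3)*(w^2 - 6*w + 8) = (w - 2)*(w + 3)*(w - 4)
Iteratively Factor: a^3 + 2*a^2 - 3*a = (a)*(a^2 + 2*a - 3) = a*(a + 3)*(a - 1)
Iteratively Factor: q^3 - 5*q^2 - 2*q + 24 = (q + 2)*(q^2 - 7*q + 12) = (q - 4)*(q + 2)*(q - 3)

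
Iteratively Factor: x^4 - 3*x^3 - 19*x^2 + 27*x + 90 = (x - 5)*(x^3 + 2*x^2 - 9*x - 18) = (x - 5)*(x + 3)*(x^2 - x - 6) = (x - 5)*(x + 2)*(x + 3)*(x - 3)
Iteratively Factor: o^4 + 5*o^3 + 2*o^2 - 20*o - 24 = (o + 3)*(o^3 + 2*o^2 - 4*o - 8) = (o + 2)*(o + 3)*(o^2 - 4) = (o + 2)^2*(o + 3)*(o - 2)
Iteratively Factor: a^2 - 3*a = (a)*(a - 3)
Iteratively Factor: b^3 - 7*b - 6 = (b + 2)*(b^2 - 2*b - 3) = (b + 1)*(b + 2)*(b - 3)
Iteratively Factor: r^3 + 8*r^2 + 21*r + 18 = (r + 3)*(r^2 + 5*r + 6) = (r + 2)*(r + 3)*(r + 3)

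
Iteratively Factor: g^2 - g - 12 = (g - 4)*(g + 3)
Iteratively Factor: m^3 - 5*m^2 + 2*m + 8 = (m - 2)*(m^2 - 3*m - 4) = (m - 4)*(m - 2)*(m + 1)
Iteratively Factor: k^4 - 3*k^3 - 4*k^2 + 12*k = (k - 2)*(k^3 - k^2 - 6*k) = (k - 3)*(k - 2)*(k^2 + 2*k) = k*(k - 3)*(k - 2)*(k + 2)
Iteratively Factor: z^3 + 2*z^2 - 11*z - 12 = (z - 3)*(z^2 + 5*z + 4) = (z - 3)*(z + 1)*(z + 4)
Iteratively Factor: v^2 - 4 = (v + 2)*(v - 2)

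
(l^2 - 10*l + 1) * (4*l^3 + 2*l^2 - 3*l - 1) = 4*l^5 - 38*l^4 - 19*l^3 + 31*l^2 + 7*l - 1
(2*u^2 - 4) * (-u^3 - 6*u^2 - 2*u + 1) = -2*u^5 - 12*u^4 + 26*u^2 + 8*u - 4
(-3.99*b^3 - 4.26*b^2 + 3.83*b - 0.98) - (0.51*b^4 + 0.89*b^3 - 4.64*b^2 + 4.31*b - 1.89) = -0.51*b^4 - 4.88*b^3 + 0.38*b^2 - 0.48*b + 0.91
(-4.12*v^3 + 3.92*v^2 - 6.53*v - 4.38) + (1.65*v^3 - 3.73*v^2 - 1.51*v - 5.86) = -2.47*v^3 + 0.19*v^2 - 8.04*v - 10.24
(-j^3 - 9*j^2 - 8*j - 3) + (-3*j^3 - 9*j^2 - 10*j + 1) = -4*j^3 - 18*j^2 - 18*j - 2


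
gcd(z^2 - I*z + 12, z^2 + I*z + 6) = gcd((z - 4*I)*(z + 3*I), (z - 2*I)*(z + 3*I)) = z + 3*I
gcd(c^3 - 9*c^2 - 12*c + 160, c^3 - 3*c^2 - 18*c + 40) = c^2 - c - 20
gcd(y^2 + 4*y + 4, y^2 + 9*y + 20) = 1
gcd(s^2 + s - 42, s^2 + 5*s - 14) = s + 7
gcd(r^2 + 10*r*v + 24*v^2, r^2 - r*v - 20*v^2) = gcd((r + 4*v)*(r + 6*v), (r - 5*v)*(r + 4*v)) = r + 4*v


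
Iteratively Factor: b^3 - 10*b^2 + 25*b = (b - 5)*(b^2 - 5*b) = b*(b - 5)*(b - 5)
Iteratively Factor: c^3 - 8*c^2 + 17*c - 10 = (c - 5)*(c^2 - 3*c + 2) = (c - 5)*(c - 2)*(c - 1)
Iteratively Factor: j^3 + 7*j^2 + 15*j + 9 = (j + 3)*(j^2 + 4*j + 3) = (j + 3)^2*(j + 1)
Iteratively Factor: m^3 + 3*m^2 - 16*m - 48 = (m - 4)*(m^2 + 7*m + 12) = (m - 4)*(m + 4)*(m + 3)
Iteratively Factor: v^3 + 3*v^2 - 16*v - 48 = (v + 3)*(v^2 - 16) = (v - 4)*(v + 3)*(v + 4)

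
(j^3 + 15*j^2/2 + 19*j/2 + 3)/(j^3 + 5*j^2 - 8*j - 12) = (j + 1/2)/(j - 2)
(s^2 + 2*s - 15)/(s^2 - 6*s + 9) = (s + 5)/(s - 3)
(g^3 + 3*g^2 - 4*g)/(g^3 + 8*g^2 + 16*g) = (g - 1)/(g + 4)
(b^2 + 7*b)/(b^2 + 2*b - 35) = b/(b - 5)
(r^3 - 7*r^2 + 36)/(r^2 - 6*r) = r - 1 - 6/r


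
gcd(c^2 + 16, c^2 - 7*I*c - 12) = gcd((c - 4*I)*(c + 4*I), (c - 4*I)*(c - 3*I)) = c - 4*I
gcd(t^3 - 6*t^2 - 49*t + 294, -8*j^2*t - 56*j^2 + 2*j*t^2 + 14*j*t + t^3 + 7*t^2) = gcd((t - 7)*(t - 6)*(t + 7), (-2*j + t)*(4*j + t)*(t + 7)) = t + 7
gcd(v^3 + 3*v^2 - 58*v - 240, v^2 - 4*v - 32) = v - 8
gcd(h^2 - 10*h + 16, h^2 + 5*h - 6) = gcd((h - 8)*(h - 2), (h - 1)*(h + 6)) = 1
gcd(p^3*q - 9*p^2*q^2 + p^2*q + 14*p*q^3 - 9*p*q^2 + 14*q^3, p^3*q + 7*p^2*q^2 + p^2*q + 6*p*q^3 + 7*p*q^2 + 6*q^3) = p*q + q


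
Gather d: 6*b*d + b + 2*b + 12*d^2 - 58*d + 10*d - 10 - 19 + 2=3*b + 12*d^2 + d*(6*b - 48) - 27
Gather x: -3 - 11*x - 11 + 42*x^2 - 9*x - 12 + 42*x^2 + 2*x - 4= 84*x^2 - 18*x - 30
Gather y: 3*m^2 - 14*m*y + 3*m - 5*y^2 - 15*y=3*m^2 + 3*m - 5*y^2 + y*(-14*m - 15)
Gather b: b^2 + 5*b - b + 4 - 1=b^2 + 4*b + 3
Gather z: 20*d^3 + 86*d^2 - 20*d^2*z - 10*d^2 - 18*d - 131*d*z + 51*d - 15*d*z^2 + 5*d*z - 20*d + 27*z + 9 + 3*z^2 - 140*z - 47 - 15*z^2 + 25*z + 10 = 20*d^3 + 76*d^2 + 13*d + z^2*(-15*d - 12) + z*(-20*d^2 - 126*d - 88) - 28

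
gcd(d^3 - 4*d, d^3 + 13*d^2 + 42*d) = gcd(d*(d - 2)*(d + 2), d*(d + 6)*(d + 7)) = d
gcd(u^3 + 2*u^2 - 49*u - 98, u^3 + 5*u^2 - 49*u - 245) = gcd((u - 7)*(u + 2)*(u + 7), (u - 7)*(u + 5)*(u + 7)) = u^2 - 49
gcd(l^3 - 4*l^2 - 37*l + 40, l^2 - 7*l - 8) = l - 8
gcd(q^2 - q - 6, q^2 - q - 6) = q^2 - q - 6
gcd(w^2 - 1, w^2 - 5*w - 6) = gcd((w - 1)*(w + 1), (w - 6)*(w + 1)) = w + 1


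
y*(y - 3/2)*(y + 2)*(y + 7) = y^4 + 15*y^3/2 + y^2/2 - 21*y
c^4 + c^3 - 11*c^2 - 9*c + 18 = (c - 3)*(c - 1)*(c + 2)*(c + 3)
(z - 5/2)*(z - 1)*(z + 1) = z^3 - 5*z^2/2 - z + 5/2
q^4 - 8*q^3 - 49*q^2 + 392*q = q*(q - 8)*(q - 7)*(q + 7)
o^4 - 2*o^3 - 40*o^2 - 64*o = o*(o - 8)*(o + 2)*(o + 4)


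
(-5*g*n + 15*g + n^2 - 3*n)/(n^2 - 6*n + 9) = (-5*g + n)/(n - 3)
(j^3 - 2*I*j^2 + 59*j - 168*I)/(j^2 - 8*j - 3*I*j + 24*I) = (j^2 + I*j + 56)/(j - 8)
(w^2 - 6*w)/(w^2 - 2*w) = (w - 6)/(w - 2)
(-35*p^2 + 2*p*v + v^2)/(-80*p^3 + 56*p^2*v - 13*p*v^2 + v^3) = (7*p + v)/(16*p^2 - 8*p*v + v^2)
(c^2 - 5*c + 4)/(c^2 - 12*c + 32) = (c - 1)/(c - 8)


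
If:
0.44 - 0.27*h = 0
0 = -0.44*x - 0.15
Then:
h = 1.63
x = -0.34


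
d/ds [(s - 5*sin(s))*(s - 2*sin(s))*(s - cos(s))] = (s - 5*sin(s))*(s - 2*sin(s))*(sin(s) + 1) - (s - 5*sin(s))*(s - cos(s))*(2*cos(s) - 1) - (s - 2*sin(s))*(s - cos(s))*(5*cos(s) - 1)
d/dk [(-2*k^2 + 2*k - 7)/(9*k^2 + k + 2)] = (-20*k^2 + 118*k + 11)/(81*k^4 + 18*k^3 + 37*k^2 + 4*k + 4)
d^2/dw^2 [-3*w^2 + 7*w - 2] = -6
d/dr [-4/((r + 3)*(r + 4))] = 4*(2*r + 7)/((r + 3)^2*(r + 4)^2)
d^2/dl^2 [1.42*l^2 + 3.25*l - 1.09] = 2.84000000000000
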